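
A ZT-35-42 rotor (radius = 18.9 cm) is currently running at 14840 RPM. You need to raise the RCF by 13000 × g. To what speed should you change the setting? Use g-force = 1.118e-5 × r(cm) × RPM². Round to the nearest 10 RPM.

Current RCF = 1.118 × 10⁻⁵ × 18.9 × (14840)² = 1.118 × 10⁻⁵ × 18.9 × 220,225,600 ≈ 46,534.1 × g
Target RCF = 46,534.1 + 13,000 = 59,534.1 × g
N² = 59,534.1 / (21.1302 × 10⁻⁵) = 281,748,871
N ≈ √281,748,871 ≈ 16,785.4

N₂ ≈ 16790 RPM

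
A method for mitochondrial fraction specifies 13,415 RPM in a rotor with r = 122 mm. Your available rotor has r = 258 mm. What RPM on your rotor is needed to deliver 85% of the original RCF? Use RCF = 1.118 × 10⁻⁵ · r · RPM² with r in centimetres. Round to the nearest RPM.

Original rotor: r = 122 mm = 12.2 cm
RCF_original = 1.118 × 10⁻⁵ × 12.2 × (13415)² = 1.118 × 10⁻⁵ × 12.2 × 179,962,225 ≈ 24,546.1 × g
Target RCF = 0.85 × 24,546.1 ≈ 20,864.2 × g
Your rotor: r = 258 mm = 25.8 cm
20,864.2 = 1.118 × 10⁻⁵ × 25.8 × N²
N² = 20,864.2 / (28.8444 × 10⁻⁵) = 72,333,625
N ≈ √72,333,625 ≈ 8,504.9

8505 RPM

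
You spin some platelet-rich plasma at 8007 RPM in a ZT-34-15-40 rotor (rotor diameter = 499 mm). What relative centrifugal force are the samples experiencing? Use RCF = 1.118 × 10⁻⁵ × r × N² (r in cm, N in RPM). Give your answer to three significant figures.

≈ 17900 × g

r = 499 mm / 2 = 249.5 mm = 24.95 cm
RCF = 1.118 × 10⁻⁵ × r × N²
RCF = 1.118 × 10⁻⁵ × 24.95 × (8007)² = 1.118 × 10⁻⁵ × 24.95 × 64,112,049 ≈ 17,883.5 × g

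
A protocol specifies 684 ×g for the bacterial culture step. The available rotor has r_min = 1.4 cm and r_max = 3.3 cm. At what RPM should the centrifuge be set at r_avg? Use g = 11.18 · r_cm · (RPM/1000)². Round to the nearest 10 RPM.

N ≈ 5100 RPM

r_avg = (1.4 + 3.3) / 2 = 2.35 cm
RCF = 11.18 × r × (N/1000)²
684 = 11.18 × 2.35 × (N/1000)²
(N/1000)² = 684 / 26.273 = 26.03433
N = 1000 × √26.03433 ≈ 5,102.4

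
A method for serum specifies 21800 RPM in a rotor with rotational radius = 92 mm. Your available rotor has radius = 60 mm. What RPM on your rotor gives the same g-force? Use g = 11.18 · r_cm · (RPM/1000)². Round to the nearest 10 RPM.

Original rotor: r = 92 mm = 9.2 cm
RCF = 11.18 × r × (N/1000)²
RCF_original = 11.18 × 9.2 × (21.8)² = 11.18 × 9.2 × 475.24 ≈ 48,881.3 × g
Your rotor: r = 60 mm = 6.0 cm
48,881.3 = 11.18 × 6 × (N/1000)²
(N/1000)² = 48,881.3 / 67.08 = 728.7016
N = 1000 × √728.7016 ≈ 26,994.5

≈ 26990 RPM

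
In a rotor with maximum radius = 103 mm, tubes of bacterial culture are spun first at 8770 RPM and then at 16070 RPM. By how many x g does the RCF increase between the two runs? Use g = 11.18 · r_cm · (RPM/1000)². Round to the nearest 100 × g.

r = 103 mm = 10.3 cm
RCF₁ = 11.18 × 10.3 × (8.77)² = 11.18 × 10.3 × 76.9129 ≈ 8,856.8 × g
RCF₂ = 11.18 × 10.3 × (16.07)² = 11.18 × 10.3 × 258.2449 ≈ 29,737.9 × g
Increase = 29,737.9 − 8,856.8 = 20,881.1

≈ 20900 x g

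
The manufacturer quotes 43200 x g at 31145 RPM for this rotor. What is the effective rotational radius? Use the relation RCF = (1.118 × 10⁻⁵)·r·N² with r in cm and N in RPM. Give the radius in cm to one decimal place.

43200 = 1.118 × 10⁻⁵ × r × (31145)²
r = 43200 / (1.118 × 10⁻⁵ × 970,011,025) = 43200 / 10844.72 ≈ 3.984 cm

≈ 4.0 cm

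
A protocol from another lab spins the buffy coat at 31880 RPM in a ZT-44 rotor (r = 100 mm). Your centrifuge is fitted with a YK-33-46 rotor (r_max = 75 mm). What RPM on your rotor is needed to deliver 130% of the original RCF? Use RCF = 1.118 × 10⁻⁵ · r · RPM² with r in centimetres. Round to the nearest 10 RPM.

Original rotor: r = 100 mm = 10.0 cm
RCF = 1.118 × 10⁻⁵ × r × N²
RCF_original = 1.118 × 10⁻⁵ × 10 × (31880)² = 1.118 × 10⁻⁵ × 10 × 1,016,334,400 ≈ 113,626.2 × g
Target RCF = 1.3 × 113,626.2 ≈ 147,714.1 × g
Your rotor: r = 75 mm = 7.5 cm
147,714.1 = 1.118 × 10⁻⁵ × 7.5 × N²
N² = 147,714.1 / (8.385 × 10⁻⁵) = 1,761,646,989
N ≈ √1,761,646,989 ≈ 41,972.0

41970 RPM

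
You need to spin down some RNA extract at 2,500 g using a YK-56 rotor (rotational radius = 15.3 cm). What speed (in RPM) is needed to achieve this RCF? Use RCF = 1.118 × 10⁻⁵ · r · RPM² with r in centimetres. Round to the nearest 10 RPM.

RCF = 1.118 × 10⁻⁵ × r × N²
2,500 = 1.118 × 10⁻⁵ × 15.3 × N²
N² = 2,500 / (17.1054 × 10⁻⁵) = 14,615,268
N ≈ √14,615,268 ≈ 3,823.0

≈ 3820 RPM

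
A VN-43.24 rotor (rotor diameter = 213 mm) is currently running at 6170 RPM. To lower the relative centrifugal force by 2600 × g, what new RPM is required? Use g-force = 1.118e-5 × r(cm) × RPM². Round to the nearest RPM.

4029 RPM

r = 213 mm / 2 = 106.5 mm = 10.65 cm
Current RCF = 1.118 × 10⁻⁵ × 10.65 × (6170)² = 1.118 × 10⁻⁵ × 10.65 × 38,068,900 ≈ 4,532.7 × g
Target RCF = 4,532.7 − 2,600 = 1,932.7 × g
N² = 1,932.7 / (11.9067 × 10⁻⁵) = 16,232,037
N ≈ √16,232,037 ≈ 4,028.9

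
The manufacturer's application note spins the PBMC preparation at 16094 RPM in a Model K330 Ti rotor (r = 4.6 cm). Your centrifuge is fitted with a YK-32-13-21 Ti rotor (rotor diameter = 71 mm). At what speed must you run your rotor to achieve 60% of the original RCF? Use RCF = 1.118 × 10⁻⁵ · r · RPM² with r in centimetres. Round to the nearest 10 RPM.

≈ 14190 RPM

RCF_original = 1.118 × 10⁻⁵ × 4.6 × (16094)² = 1.118 × 10⁻⁵ × 4.6 × 259,016,836 ≈ 13,320.7 × g
Target RCF = 0.6 × 13,320.7 ≈ 7,992.4 × g
Your rotor: r = 71 mm / 2 = 35.5 mm = 3.55 cm
7,992.4 = 1.118 × 10⁻⁵ × 3.55 × N²
N² = 7,992.4 / (3.9689 × 10⁻⁵) = 201,375,696
N ≈ √201,375,696 ≈ 14,190.7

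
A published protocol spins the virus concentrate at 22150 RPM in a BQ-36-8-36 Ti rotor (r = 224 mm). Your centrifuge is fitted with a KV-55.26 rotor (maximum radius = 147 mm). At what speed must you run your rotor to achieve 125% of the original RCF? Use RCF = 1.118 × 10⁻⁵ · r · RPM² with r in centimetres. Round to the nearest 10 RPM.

≈ 30570 RPM

Original rotor: r = 224 mm = 22.4 cm
RCF = 1.118 × 10⁻⁵ × r × N²
RCF_original = 1.118 × 10⁻⁵ × 22.4 × (22150)² = 1.118 × 10⁻⁵ × 22.4 × 490,622,500 ≈ 122,867.6 × g
Target RCF = 1.25 × 122,867.6 ≈ 153,584.5 × g
Your rotor: r = 147 mm = 14.7 cm
153,584.5 = 1.118 × 10⁻⁵ × 14.7 × N²
N² = 153,584.5 / (16.4346 × 10⁻⁵) = 934,519,246
N ≈ √934,519,246 ≈ 30,569.9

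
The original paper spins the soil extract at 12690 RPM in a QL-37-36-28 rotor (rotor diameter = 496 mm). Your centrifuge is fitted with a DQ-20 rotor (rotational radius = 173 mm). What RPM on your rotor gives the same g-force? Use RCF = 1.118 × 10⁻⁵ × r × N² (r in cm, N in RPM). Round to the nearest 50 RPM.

≈ 15200 RPM

Original rotor: r = 496 mm / 2 = 248 mm = 24.8 cm
RCF_original = 1.118 × 10⁻⁵ × 24.8 × (12690)² = 1.118 × 10⁻⁵ × 24.8 × 161,036,100 ≈ 44,649.5 × g
Your rotor: r = 173 mm = 17.3 cm
44,649.5 = 1.118 × 10⁻⁵ × 17.3 × N²
N² = 44,649.5 / (19.3414 × 10⁻⁵) = 230,849,370
N ≈ √230,849,370 ≈ 15,193.7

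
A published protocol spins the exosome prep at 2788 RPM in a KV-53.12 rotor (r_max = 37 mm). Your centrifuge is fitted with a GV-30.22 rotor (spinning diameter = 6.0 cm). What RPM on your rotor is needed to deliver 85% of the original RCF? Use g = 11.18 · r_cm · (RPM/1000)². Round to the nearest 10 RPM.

Original rotor: r = 37 mm = 3.7 cm
RCF = 11.18 × r × (N/1000)²
RCF_original = 11.18 × 3.7 × (2.788)² = 11.18 × 3.7 × 7.772944 ≈ 321.5 × g
Target RCF = 0.85 × 321.5 ≈ 273.3 × g
Your rotor: r = 6.0 / 2 = 3 cm
273.3 = 11.18 × 3 × (N/1000)²
(N/1000)² = 273.3 / 33.54 = 8.148479
N = 1000 × √8.148479 ≈ 2,854.6

≈ 2850 RPM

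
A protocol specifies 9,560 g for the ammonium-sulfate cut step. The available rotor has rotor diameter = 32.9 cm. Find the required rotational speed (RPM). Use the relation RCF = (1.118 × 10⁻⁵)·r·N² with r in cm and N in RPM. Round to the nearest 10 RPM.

N ≈ 7210 RPM

r = 32.9 / 2 = 16.45 cm
9,560 = 1.118 × 10⁻⁵ × 16.45 × N²
N² = 9,560 / (18.3911 × 10⁻⁵) = 51,981,665
N ≈ √51,981,665 ≈ 7,209.8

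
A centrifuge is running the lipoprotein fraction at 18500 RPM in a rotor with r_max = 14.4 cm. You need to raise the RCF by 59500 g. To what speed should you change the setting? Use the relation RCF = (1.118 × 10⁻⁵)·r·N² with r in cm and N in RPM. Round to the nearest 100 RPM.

Current RCF = 1.118 × 10⁻⁵ × 14.4 × (18500)² = 1.118 × 10⁻⁵ × 14.4 × 342,250,000 ≈ 55,099.5 × g
Target RCF = 55,099.5 + 59,500 = 114,599.5 × g
N² = 114,599.5 / (16.0992 × 10⁻⁵) = 711,833,507
N ≈ √711,833,507 ≈ 26,680.2

N₂ ≈ 26700 RPM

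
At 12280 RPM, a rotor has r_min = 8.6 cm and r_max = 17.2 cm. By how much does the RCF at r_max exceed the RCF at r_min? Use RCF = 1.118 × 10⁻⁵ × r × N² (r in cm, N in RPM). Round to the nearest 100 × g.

14500 ×g

ΔRCF = 1.118 × 10⁻⁵ × (r_max − r_min) × N² = 1.118 × 10⁻⁵ × 8.6 × 150,798,400 ≈ 14,499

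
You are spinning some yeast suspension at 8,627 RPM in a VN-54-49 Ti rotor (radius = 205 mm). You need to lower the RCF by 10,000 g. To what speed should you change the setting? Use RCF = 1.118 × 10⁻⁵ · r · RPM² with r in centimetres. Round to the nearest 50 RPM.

r = 205 mm = 20.5 cm
Current RCF = 1.118 × 10⁻⁵ × 20.5 × (8627)² = 1.118 × 10⁻⁵ × 20.5 × 74,425,129 ≈ 17,057.5 × g
Target RCF = 17,057.5 − 10,000 = 7,057.5 × g
N² = 7,057.5 / (22.919 × 10⁻⁵) = 30,793,228
N ≈ √30,793,228 ≈ 5,549.2

≈ 5550 RPM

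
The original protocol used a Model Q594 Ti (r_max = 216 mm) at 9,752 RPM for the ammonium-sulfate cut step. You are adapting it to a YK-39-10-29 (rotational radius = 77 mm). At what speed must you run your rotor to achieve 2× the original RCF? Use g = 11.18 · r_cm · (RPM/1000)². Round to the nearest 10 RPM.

23100 RPM

Original rotor: r = 216 mm = 21.6 cm
RCF = 11.18 × r × (N/1000)²
RCF_original = 11.18 × 21.6 × (9.752)² = 11.18 × 21.6 × 95.101504 ≈ 22,965.9 × g
Target RCF = 2 × 22,965.9 ≈ 45,931.8 × g
Your rotor: r = 77 mm = 7.7 cm
45,931.8 = 11.18 × 7.7 × (N/1000)²
(N/1000)² = 45,931.8 / 86.086 = 533.5571
N = 1000 × √533.5571 ≈ 23,098.9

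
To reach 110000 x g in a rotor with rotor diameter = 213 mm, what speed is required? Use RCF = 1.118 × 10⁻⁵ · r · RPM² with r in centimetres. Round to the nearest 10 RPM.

N ≈ 30390 RPM

r = 213 mm / 2 = 106.5 mm = 10.65 cm
110,000 = 1.118 × 10⁻⁵ × 10.65 × N²
N² = 110,000 / (11.9067 × 10⁻⁵) = 923,849,597
N ≈ √923,849,597 ≈ 30,394.9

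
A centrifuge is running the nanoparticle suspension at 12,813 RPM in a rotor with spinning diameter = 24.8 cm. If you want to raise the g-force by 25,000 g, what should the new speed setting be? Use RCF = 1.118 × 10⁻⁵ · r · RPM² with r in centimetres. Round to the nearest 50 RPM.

≈ 18550 RPM

r = 24.8 / 2 = 12.4 cm
Current RCF = 1.118 × 10⁻⁵ × 12.4 × (12813)² = 1.118 × 10⁻⁵ × 12.4 × 164,172,969 ≈ 22,759.6 × g
Target RCF = 22,759.6 + 25,000 = 47,759.6 × g
N² = 47,759.6 / (13.8632 × 10⁻⁵) = 344,506,319
N ≈ √344,506,319 ≈ 18,560.9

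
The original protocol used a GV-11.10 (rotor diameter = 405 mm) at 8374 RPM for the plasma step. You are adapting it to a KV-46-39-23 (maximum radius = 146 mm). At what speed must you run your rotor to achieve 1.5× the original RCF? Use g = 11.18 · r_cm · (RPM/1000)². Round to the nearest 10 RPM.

≈ 12080 RPM

Original rotor: r = 405 mm / 2 = 202.5 mm = 20.25 cm
RCF_original = 11.18 × 20.25 × (8.374)² = 11.18 × 20.25 × 70.123876 ≈ 15,875.7 × g
Target RCF = 1.5 × 15,875.7 ≈ 23,813.6 × g
Your rotor: r = 146 mm = 14.6 cm
23,813.6 = 11.18 × 14.6 × (N/1000)²
(N/1000)² = 23,813.6 / 163.228 = 145.8916
N = 1000 × √145.8916 ≈ 12,078.6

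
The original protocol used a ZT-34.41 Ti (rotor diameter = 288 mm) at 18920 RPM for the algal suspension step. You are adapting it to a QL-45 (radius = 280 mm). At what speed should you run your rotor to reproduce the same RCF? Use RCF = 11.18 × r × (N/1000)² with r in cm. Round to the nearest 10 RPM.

≈ 13570 RPM

Original rotor: r = 288 mm / 2 = 144 mm = 14.4 cm
RCF_original = 11.18 × 14.4 × (18.92)² = 11.18 × 14.4 × 357.9664 ≈ 57,629.7 × g
Your rotor: r = 280 mm = 28.0 cm
57,629.7 = 11.18 × 28 × (N/1000)²
(N/1000)² = 57,629.7 / 313.04 = 184.0969
N = 1000 × √184.0969 ≈ 13,568.2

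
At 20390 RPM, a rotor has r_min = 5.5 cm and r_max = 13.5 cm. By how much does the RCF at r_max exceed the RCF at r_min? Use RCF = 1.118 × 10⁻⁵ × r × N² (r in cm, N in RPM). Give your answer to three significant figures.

RCF_max = 1.118 × 10⁻⁵ × 13.5 × (20390)² = 1.118 × 10⁻⁵ × 13.5 × 415,752,100 ≈ 62,749.5 × g
RCF_min = 1.118 × 10⁻⁵ × 5.5 × (20390)² = 1.118 × 10⁻⁵ × 5.5 × 415,752,100 ≈ 25,564.6 × g
ΔRCF = 62,749.5 − 25,564.6 = 37,184.9

ΔRCF ≈ 37200 × g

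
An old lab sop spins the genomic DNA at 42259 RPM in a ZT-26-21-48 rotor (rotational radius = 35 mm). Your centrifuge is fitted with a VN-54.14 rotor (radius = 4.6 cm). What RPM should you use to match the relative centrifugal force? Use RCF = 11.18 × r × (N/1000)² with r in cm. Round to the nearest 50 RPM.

Original rotor: r = 35 mm = 3.5 cm
RCF_original = 11.18 × 3.5 × (42.259)² = 11.18 × 3.5 × 1,785.823081 ≈ 69,879.3 × g
69,879.3 = 11.18 × 4.6 × (N/1000)²
(N/1000)² = 69,879.3 / 51.428 = 1358.779
N = 1000 × √1358.779 ≈ 36,861.6

36850 RPM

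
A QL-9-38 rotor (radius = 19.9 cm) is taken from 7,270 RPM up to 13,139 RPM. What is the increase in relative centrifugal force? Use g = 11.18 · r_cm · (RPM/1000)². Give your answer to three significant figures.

RCF₁ = 11.18 × 19.9 × (7.27)² = 11.18 × 19.9 × 52.8529 ≈ 11,758.8 × g
RCF₂ = 11.18 × 19.9 × (13.139)² = 11.18 × 19.9 × 172.633321 ≈ 38,407.8 × g
Increase = 38,407.8 − 11,758.8 = 26,649

≈ 26600 ×g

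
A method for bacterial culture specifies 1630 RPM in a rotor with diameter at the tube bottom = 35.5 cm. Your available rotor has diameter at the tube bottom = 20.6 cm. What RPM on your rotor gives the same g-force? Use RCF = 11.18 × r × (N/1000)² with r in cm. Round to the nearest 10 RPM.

≈ 2140 RPM

Original rotor: r = 35.5 / 2 = 17.75 cm
RCF_original = 11.18 × 17.75 × (1.63)² = 11.18 × 17.75 × 2.6569 ≈ 527.2 × g
Your rotor: r = 20.6 / 2 = 10.3 cm
527.2 = 11.18 × 10.3 × (N/1000)²
(N/1000)² = 527.2 / 115.154 = 4.578217
N = 1000 × √4.578217 ≈ 2,139.7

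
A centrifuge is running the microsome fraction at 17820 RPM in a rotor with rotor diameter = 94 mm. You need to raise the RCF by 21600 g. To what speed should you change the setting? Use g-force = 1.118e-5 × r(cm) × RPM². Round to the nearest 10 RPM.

N₂ ≈ 26990 RPM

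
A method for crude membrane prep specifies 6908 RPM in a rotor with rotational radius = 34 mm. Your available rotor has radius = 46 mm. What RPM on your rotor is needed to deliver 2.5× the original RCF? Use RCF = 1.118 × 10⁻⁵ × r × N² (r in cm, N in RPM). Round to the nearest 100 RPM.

Original rotor: r = 34 mm = 3.4 cm
RCF_original = 1.118 × 10⁻⁵ × 3.4 × (6908)² = 1.118 × 10⁻⁵ × 3.4 × 47,720,464 ≈ 1,814 × g
Target RCF = 2.5 × 1,814 ≈ 4,535 × g
Your rotor: r = 46 mm = 4.6 cm
4,535 = 1.118 × 10⁻⁵ × 4.6 × N²
N² = 4,535 / (5.1428 × 10⁻⁵) = 88,181,535
N ≈ √88,181,535 ≈ 9,390.5

9400 RPM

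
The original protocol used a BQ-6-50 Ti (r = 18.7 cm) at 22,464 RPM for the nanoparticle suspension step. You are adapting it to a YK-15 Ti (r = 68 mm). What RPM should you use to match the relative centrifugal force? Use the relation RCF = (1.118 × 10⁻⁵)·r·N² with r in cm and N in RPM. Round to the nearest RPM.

RCF = 1.118 × 10⁻⁵ × r × N²
RCF_original = 1.118 × 10⁻⁵ × 18.7 × (22464)² = 1.118 × 10⁻⁵ × 18.7 × 504,631,296 ≈ 105,501.2 × g
Your rotor: r = 68 mm = 6.8 cm
105,501.2 = 1.118 × 10⁻⁵ × 6.8 × N²
N² = 105,501.2 / (7.6024 × 10⁻⁵) = 1,387,735,452
N ≈ √1,387,735,452 ≈ 37,252.3

≈ 37252 RPM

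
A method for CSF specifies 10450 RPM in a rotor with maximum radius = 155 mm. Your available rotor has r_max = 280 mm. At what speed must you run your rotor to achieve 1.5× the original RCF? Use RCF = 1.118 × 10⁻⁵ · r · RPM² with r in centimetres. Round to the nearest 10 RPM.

Original rotor: r = 155 mm = 15.5 cm
RCF = 1.118 × 10⁻⁵ × r × N²
RCF_original = 1.118 × 10⁻⁵ × 15.5 × (10450)² = 1.118 × 10⁻⁵ × 15.5 × 109,202,500 ≈ 18,923.7 × g
Target RCF = 1.5 × 18,923.7 ≈ 28,385.6 × g
Your rotor: r = 280 mm = 28.0 cm
28,385.6 = 1.118 × 10⁻⁵ × 28 × N²
N² = 28,385.6 / (31.304 × 10⁻⁵) = 90,677,230
N ≈ √90,677,230 ≈ 9,522.5

9520 RPM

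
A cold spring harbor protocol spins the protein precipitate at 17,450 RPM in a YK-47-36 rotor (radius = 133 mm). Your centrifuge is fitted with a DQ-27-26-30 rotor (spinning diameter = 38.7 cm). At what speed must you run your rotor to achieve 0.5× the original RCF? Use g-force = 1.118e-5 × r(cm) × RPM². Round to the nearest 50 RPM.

10250 RPM

Original rotor: r = 133 mm = 13.3 cm
RCF_original = 1.118 × 10⁻⁵ × 13.3 × (17450)² = 1.118 × 10⁻⁵ × 13.3 × 304,502,500 ≈ 45,277.7 × g
Target RCF = 0.5 × 45,277.7 ≈ 22,638.8 × g
Your rotor: r = 38.7 / 2 = 19.35 cm
22,638.8 = 1.118 × 10⁻⁵ × 19.35 × N²
N² = 22,638.8 / (21.6333 × 10⁻⁵) = 104,647,927
N ≈ √104,647,927 ≈ 10,229.8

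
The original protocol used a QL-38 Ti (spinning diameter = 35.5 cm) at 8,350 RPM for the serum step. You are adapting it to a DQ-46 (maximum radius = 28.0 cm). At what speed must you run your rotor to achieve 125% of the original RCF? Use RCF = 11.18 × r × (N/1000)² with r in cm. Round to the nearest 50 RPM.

Original rotor: r = 35.5 / 2 = 17.75 cm
RCF_original = 11.18 × 17.75 × (8.35)² = 11.18 × 17.75 × 69.7225 ≈ 13,836.1 × g
Target RCF = 1.25 × 13,836.1 ≈ 17,295.1 × g
17,295.1 = 11.18 × 28 × (N/1000)²
(N/1000)² = 17,295.1 / 313.04 = 55.24885
N = 1000 × √55.24885 ≈ 7,433.0

≈ 7450 RPM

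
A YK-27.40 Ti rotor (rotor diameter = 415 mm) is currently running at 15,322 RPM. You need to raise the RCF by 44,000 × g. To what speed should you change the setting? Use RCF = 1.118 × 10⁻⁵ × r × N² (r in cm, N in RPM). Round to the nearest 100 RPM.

N₂ ≈ 20600 RPM

r = 415 mm / 2 = 207.5 mm = 20.75 cm
Current RCF = 1.118 × 10⁻⁵ × 20.75 × (15322)² = 1.118 × 10⁻⁵ × 20.75 × 234,763,684 ≈ 54,461.7 × g
Target RCF = 54,461.7 + 44,000 = 98,461.7 × g
N² = 98,461.7 / (23.1985 × 10⁻⁵) = 424,431,321
N ≈ √424,431,321 ≈ 20,601.7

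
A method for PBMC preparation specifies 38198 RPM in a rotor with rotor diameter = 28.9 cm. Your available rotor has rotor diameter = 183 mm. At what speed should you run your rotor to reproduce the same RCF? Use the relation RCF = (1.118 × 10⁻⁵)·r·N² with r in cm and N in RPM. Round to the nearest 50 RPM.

Original rotor: r = 28.9 / 2 = 14.45 cm
RCF_original = 1.118 × 10⁻⁵ × 14.45 × (38198)² = 1.118 × 10⁻⁵ × 14.45 × 1,459,087,204 ≈ 235,717 × g
Your rotor: r = 183 mm / 2 = 91.5 mm = 9.15 cm
235,717 = 1.118 × 10⁻⁵ × 9.15 × N²
N² = 235,717 / (10.2297 × 10⁻⁵) = 2,304,241,571
N ≈ √2,304,241,571 ≈ 48,002.5

48000 RPM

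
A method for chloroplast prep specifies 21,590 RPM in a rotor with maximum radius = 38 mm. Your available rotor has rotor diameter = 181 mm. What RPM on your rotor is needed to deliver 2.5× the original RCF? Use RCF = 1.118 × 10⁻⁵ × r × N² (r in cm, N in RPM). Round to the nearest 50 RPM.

≈ 22100 RPM

Original rotor: r = 38 mm = 3.8 cm
RCF = 1.118 × 10⁻⁵ × r × N²
RCF_original = 1.118 × 10⁻⁵ × 3.8 × (21590)² = 1.118 × 10⁻⁵ × 3.8 × 466,128,100 ≈ 19,803 × g
Target RCF = 2.5 × 19,803 ≈ 49,507.5 × g
Your rotor: r = 181 mm / 2 = 90.5 mm = 9.05 cm
49,507.5 = 1.118 × 10⁻⁵ × 9.05 × N²
N² = 49,507.5 / (10.1179 × 10⁻⁵) = 489,306,081
N ≈ √489,306,081 ≈ 22,120.3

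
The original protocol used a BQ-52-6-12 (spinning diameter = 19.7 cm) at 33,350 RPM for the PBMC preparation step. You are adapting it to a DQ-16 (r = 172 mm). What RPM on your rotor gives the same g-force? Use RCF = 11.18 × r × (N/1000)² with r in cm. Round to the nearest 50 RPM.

Original rotor: r = 19.7 / 2 = 9.85 cm
RCF = 11.18 × r × (N/1000)²
RCF_original = 11.18 × 9.85 × (33.35)² = 11.18 × 9.85 × 1,112.2225 ≈ 122,481.3 × g
Your rotor: r = 172 mm = 17.2 cm
122,481.3 = 11.18 × 17.2 × (N/1000)²
(N/1000)² = 122,481.3 / 192.296 = 636.9415
N = 1000 × √636.9415 ≈ 25,237.7

25250 RPM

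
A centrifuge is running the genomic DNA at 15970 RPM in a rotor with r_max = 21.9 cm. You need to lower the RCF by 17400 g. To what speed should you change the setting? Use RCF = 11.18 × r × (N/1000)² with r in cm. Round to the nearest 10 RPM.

Current RCF = 11.18 × 21.9 × (15.97)² = 11.18 × 21.9 × 255.0409 ≈ 62,444.7 × g
Target RCF = 62,444.7 − 17,400 = 45,044.7 × g
(N/1000)² = 45,044.7 / 244.842 = 183.9746
N = 1000 × √183.9746 ≈ 13,563.7

N₂ ≈ 13560 RPM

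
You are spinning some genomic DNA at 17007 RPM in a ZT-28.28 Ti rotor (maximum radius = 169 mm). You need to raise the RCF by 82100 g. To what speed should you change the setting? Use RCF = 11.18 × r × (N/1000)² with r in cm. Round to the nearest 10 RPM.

r = 169 mm = 16.9 cm
Current RCF = 11.18 × 16.9 × (17.007)² = 11.18 × 16.9 × 289.238049 ≈ 54,649.2 × g
Target RCF = 54,649.2 + 82,100 = 136,749.2 × g
(N/1000)² = 136,749.2 / 188.942 = 723.7628
N = 1000 × √723.7628 ≈ 26,902.8

26900 RPM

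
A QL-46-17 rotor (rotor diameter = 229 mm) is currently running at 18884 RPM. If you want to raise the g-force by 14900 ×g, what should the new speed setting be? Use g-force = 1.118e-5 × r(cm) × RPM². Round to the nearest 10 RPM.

r = 229 mm / 2 = 114.5 mm = 11.45 cm
Current RCF = 1.118 × 10⁻⁵ × 11.45 × (18884)² = 1.118 × 10⁻⁵ × 11.45 × 356,605,456 ≈ 45,649.4 × g
Target RCF = 45,649.4 + 14,900 = 60,549.4 × g
N² = 60,549.4 / (12.8011 × 10⁻⁵) = 473,001,539
N ≈ √473,001,539 ≈ 21,748.6

N₂ ≈ 21750 RPM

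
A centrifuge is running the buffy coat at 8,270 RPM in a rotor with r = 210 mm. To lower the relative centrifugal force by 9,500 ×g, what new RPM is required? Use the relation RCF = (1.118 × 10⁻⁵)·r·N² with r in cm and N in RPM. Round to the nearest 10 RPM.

r = 210 mm = 21.0 cm
Current RCF = 1.118 × 10⁻⁵ × 21 × (8270)² = 1.118 × 10⁻⁵ × 21 × 68,392,900 ≈ 16,057.3 × g
Target RCF = 16,057.3 − 9,500 = 6,557.3 × g
N² = 6,557.3 / (23.478 × 10⁻⁵) = 27,929,551
N ≈ √27,929,551 ≈ 5,284.8

≈ 5280 RPM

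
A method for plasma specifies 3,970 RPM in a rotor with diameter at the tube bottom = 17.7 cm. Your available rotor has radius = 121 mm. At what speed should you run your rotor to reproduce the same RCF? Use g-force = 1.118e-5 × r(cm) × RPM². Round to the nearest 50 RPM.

Original rotor: r = 17.7 / 2 = 8.85 cm
RCF = 1.118 × 10⁻⁵ × r × N²
RCF_original = 1.118 × 10⁻⁵ × 8.85 × (3970)² = 1.118 × 10⁻⁵ × 8.85 × 15,760,900 ≈ 1,559.4 × g
Your rotor: r = 121 mm = 12.1 cm
1,559.4 = 1.118 × 10⁻⁵ × 12.1 × N²
N² = 1,559.4 / (13.5278 × 10⁻⁵) = 11,527,373
N ≈ √11,527,373 ≈ 3,395.2

3400 RPM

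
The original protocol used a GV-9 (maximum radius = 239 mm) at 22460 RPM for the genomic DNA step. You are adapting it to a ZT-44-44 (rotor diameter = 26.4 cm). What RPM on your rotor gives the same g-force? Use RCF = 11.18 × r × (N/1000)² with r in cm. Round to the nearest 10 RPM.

≈ 30220 RPM

Original rotor: r = 239 mm = 23.9 cm
RCF_original = 11.18 × 23.9 × (22.46)² = 11.18 × 23.9 × 504.4516 ≈ 134,790.5 × g
Your rotor: r = 26.4 / 2 = 13.2 cm
134,790.5 = 11.18 × 13.2 × (N/1000)²
(N/1000)² = 134,790.5 / 147.576 = 913.3633
N = 1000 × √913.3633 ≈ 30,221.9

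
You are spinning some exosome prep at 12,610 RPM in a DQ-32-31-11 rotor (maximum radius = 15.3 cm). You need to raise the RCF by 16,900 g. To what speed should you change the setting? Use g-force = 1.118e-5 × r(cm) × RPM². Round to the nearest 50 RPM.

Current RCF = 1.118 × 10⁻⁵ × 15.3 × (12610)² = 1.118 × 10⁻⁵ × 15.3 × 159,012,100 ≈ 27,199.7 × g
Target RCF = 27,199.7 + 16,900 = 44,099.7 × g
N² = 44,099.7 / (17.1054 × 10⁻⁵) = 257,811,568
N ≈ √257,811,568 ≈ 16,056.5

16050 RPM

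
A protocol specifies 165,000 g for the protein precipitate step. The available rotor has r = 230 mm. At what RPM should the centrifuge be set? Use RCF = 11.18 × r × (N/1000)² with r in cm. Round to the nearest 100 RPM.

r = 230 mm = 23.0 cm
165,000 = 11.18 × 23 × (N/1000)²
(N/1000)² = 165,000 / 257.14 = 641.6738
N = 1000 × √641.6738 ≈ 25,331.3

25300 RPM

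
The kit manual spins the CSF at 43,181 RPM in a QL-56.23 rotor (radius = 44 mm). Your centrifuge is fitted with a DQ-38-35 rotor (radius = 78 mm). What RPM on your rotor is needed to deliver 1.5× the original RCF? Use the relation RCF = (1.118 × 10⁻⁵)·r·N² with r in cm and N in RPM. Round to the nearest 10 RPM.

≈ 39720 RPM

Original rotor: r = 44 mm = 4.4 cm
RCF_original = 1.118 × 10⁻⁵ × 4.4 × (43181)² = 1.118 × 10⁻⁵ × 4.4 × 1,864,598,761 ≈ 91,723.3 × g
Target RCF = 1.5 × 91,723.3 ≈ 137,585 × g
Your rotor: r = 78 mm = 7.8 cm
137,585 = 1.118 × 10⁻⁵ × 7.8 × N²
N² = 137,585 / (8.7204 × 10⁻⁵) = 1,577,737,260
N ≈ √1,577,737,260 ≈ 39,720.7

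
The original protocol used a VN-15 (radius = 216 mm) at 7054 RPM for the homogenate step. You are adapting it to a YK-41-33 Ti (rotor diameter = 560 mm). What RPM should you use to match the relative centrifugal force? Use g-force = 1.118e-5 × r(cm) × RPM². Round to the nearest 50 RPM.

6200 RPM

Original rotor: r = 216 mm = 21.6 cm
RCF_original = 1.118 × 10⁻⁵ × 21.6 × (7054)² = 1.118 × 10⁻⁵ × 21.6 × 49,758,916 ≈ 12,016.2 × g
Your rotor: r = 560 mm / 2 = 280 mm = 28 cm
12,016.2 = 1.118 × 10⁻⁵ × 28 × N²
N² = 12,016.2 / (31.304 × 10⁻⁵) = 38,385,510
N ≈ √38,385,510 ≈ 6,195.6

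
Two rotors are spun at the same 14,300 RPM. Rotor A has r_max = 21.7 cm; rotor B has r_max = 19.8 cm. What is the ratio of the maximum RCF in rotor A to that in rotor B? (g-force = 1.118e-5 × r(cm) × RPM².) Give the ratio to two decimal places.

1.10

At fixed N, RCF ∝ r, so RCF_A/RCF_B = r_A/r_B = 21.7 / 19.8 = 1.0960.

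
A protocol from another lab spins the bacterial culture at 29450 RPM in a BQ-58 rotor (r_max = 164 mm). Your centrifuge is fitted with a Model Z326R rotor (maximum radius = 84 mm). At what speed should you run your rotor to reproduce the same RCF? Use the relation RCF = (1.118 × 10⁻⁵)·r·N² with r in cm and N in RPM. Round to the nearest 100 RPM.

≈ 41100 RPM

Original rotor: r = 164 mm = 16.4 cm
RCF_original = 1.118 × 10⁻⁵ × 16.4 × (29450)² = 1.118 × 10⁻⁵ × 16.4 × 867,302,500 ≈ 159,021.6 × g
Your rotor: r = 84 mm = 8.4 cm
159,021.6 = 1.118 × 10⁻⁵ × 8.4 × N²
N² = 159,021.6 / (9.3912 × 10⁻⁵) = 1,693,304,370
N ≈ √1,693,304,370 ≈ 41,149.8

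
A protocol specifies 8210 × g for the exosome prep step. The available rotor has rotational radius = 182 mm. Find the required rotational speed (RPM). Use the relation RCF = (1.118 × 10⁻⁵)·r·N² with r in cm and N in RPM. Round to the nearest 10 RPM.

r = 182 mm = 18.2 cm
RCF = 1.118 × 10⁻⁵ × r × N²
8,210 = 1.118 × 10⁻⁵ × 18.2 × N²
N² = 8,210 / (20.3476 × 10⁻⁵) = 40,348,739
N ≈ √40,348,739 ≈ 6,352.1

≈ 6350 RPM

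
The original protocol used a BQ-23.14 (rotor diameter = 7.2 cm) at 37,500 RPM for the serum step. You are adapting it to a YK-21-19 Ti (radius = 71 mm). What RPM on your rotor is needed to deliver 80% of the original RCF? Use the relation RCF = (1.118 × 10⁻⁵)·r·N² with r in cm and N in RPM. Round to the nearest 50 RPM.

23900 RPM

Original rotor: r = 7.2 / 2 = 3.6 cm
RCF_original = 1.118 × 10⁻⁵ × 3.6 × (37500)² = 1.118 × 10⁻⁵ × 3.6 × 1,406,250,000 ≈ 56,598.7 × g
Target RCF = 0.8 × 56,598.7 ≈ 45,279 × g
Your rotor: r = 71 mm = 7.1 cm
45,279 = 1.118 × 10⁻⁵ × 7.1 × N²
N² = 45,279 / (7.9378 × 10⁻⁵) = 570,422,535
N ≈ √570,422,535 ≈ 23,883.5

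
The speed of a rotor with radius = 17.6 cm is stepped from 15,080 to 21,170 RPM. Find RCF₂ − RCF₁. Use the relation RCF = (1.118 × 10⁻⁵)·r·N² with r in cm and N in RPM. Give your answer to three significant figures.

≈ 43400 g

RCF₁ = 1.118 × 10⁻⁵ × 17.6 × (15080)² = 1.118 × 10⁻⁵ × 17.6 × 227,406,400 ≈ 44,746.3 × g
RCF₂ = 1.118 × 10⁻⁵ × 17.6 × (21170)² = 1.118 × 10⁻⁵ × 17.6 × 448,168,900 ≈ 88,185.3 × g
Increase = 88,185.3 − 44,746.3 = 43,439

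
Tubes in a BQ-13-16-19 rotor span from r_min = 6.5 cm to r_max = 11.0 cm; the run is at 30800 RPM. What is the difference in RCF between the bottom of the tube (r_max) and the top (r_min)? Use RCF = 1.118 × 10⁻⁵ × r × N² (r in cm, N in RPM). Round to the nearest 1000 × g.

ΔRCF = 1.118 × 10⁻⁵ × (r_max − r_min) × N² = 1.118 × 10⁻⁵ × 4.5 × 948,640,000 ≈ 47,726.1

≈ 48000 ×g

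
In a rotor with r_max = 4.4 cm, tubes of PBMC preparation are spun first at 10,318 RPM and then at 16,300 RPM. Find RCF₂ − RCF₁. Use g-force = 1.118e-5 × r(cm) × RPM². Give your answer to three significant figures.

RCF₁ = 1.118 × 10⁻⁵ × 4.4 × (10318)² = 1.118 × 10⁻⁵ × 4.4 × 106,461,124 ≈ 5,237 × g
RCF₂ = 1.118 × 10⁻⁵ × 4.4 × (16300)² = 1.118 × 10⁻⁵ × 4.4 × 265,690,000 ≈ 13,069.8 × g
Increase = 13,069.8 − 5,237 = 7,832.8

7830 g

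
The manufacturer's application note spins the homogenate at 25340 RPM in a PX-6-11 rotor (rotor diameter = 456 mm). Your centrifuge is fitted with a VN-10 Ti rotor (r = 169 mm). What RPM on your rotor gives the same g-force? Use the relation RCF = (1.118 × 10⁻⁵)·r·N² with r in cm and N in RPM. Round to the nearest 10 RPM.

≈ 29430 RPM

Original rotor: r = 456 mm / 2 = 228 mm = 22.8 cm
RCF_original = 1.118 × 10⁻⁵ × 22.8 × (25340)² = 1.118 × 10⁻⁵ × 22.8 × 642,115,600 ≈ 163,677.8 × g
Your rotor: r = 169 mm = 16.9 cm
163,677.8 = 1.118 × 10⁻⁵ × 16.9 × N²
N² = 163,677.8 / (18.8942 × 10⁻⁵) = 866,285,950
N ≈ √866,285,950 ≈ 29,432.7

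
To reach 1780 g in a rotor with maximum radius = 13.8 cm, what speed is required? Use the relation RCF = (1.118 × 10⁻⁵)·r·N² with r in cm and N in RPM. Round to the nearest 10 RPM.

RCF = 1.118 × 10⁻⁵ × r × N²
1,780 = 1.118 × 10⁻⁵ × 13.8 × N²
N² = 1,780 / (15.4284 × 10⁻⁵) = 11,537,165
N ≈ √11,537,165 ≈ 3,396.6

≈ 3400 RPM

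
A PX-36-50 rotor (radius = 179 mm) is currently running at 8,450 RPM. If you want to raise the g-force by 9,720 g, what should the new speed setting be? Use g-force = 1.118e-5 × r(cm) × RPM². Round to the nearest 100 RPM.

r = 179 mm = 17.9 cm
Current RCF = 1.118 × 10⁻⁵ × 17.9 × (8450)² = 1.118 × 10⁻⁵ × 17.9 × 71,402,500 ≈ 14,289.2 × g
Target RCF = 14,289.2 + 9,720 = 24,009.2 × g
N² = 24,009.2 / (20.0122 × 10⁻⁵) = 119,972,817
N ≈ √119,972,817 ≈ 10,953.2

≈ 11000 RPM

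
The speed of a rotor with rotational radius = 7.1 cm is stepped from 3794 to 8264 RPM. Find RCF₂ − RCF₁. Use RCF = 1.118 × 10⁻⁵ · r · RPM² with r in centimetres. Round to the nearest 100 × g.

≈ 4300 × g

RCF₁ = 1.118 × 10⁻⁵ × 7.1 × (3794)² = 1.118 × 10⁻⁵ × 7.1 × 14,394,436 ≈ 1,142.6 × g
RCF₂ = 1.118 × 10⁻⁵ × 7.1 × (8264)² = 1.118 × 10⁻⁵ × 7.1 × 68,293,696 ≈ 5,421 × g
Increase = 5,421 − 1,142.6 = 4,278.4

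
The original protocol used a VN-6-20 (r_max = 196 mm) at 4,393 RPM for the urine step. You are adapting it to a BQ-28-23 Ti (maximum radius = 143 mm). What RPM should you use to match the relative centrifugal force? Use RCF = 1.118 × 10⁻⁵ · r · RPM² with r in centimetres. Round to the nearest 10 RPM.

Original rotor: r = 196 mm = 19.6 cm
RCF = 1.118 × 10⁻⁵ × r × N²
RCF_original = 1.118 × 10⁻⁵ × 19.6 × (4393)² = 1.118 × 10⁻⁵ × 19.6 × 19,298,449 ≈ 4,228.8 × g
Your rotor: r = 143 mm = 14.3 cm
4,228.8 = 1.118 × 10⁻⁵ × 14.3 × N²
N² = 4,228.8 / (15.9874 × 10⁻⁵) = 26,450,830
N ≈ √26,450,830 ≈ 5,143.0

5140 RPM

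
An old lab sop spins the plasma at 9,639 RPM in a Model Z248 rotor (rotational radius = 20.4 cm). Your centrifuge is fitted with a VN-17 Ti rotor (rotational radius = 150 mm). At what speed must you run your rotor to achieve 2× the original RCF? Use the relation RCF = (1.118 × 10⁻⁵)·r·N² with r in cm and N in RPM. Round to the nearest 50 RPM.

≈ 15900 RPM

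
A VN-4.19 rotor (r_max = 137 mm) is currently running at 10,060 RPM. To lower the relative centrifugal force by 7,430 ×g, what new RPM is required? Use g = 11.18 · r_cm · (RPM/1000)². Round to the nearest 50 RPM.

7250 RPM

r = 137 mm = 13.7 cm
Current RCF = 11.18 × 13.7 × (10.06)² = 11.18 × 13.7 × 101.2036 ≈ 15,501 × g
Target RCF = 15,501 − 7,430 = 8,071 × g
(N/1000)² = 8,071 / 153.166 = 52.69446
N = 1000 × √52.69446 ≈ 7,259.1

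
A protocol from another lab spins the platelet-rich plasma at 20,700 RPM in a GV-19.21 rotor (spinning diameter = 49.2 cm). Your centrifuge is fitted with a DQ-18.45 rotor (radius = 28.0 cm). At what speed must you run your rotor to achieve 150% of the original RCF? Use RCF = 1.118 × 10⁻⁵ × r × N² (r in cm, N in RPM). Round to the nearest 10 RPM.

Original rotor: r = 49.2 / 2 = 24.6 cm
RCF_original = 1.118 × 10⁻⁵ × 24.6 × (20700)² = 1.118 × 10⁻⁵ × 24.6 × 428,490,000 ≈ 117,846.7 × g
Target RCF = 1.5 × 117,846.7 ≈ 176,770 × g
176,770 = 1.118 × 10⁻⁵ × 28 × N²
N² = 176,770 / (31.304 × 10⁻⁵) = 564,688,219
N ≈ √564,688,219 ≈ 23,763.2

≈ 23760 RPM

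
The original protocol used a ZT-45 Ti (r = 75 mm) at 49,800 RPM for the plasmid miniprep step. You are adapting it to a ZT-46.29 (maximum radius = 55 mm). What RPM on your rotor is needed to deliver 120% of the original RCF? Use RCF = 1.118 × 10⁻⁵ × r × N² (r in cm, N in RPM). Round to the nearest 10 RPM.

≈ 63700 RPM

Original rotor: r = 75 mm = 7.5 cm
RCF = 1.118 × 10⁻⁵ × r × N²
RCF_original = 1.118 × 10⁻⁵ × 7.5 × (49800)² = 1.118 × 10⁻⁵ × 7.5 × 2,480,040,000 ≈ 207,951.4 × g
Target RCF = 1.2 × 207,951.4 ≈ 249,541.7 × g
Your rotor: r = 55 mm = 5.5 cm
249,541.7 = 1.118 × 10⁻⁵ × 5.5 × N²
N² = 249,541.7 / (6.149 × 10⁻⁵) = 4,058,248,496
N ≈ √4,058,248,496 ≈ 63,704.4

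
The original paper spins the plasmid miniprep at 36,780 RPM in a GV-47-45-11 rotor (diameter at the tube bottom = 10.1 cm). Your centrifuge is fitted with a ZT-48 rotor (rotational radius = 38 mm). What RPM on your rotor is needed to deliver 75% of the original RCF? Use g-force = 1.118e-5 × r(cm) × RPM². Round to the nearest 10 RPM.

≈ 36720 RPM

Original rotor: r = 10.1 / 2 = 5.05 cm
RCF_original = 1.118 × 10⁻⁵ × 5.05 × (36780)² = 1.118 × 10⁻⁵ × 5.05 × 1,352,768,400 ≈ 76,376 × g
Target RCF = 0.75 × 76,376 ≈ 57,282 × g
Your rotor: r = 38 mm = 3.8 cm
57,282 = 1.118 × 10⁻⁵ × 3.8 × N²
N² = 57,282 / (4.2484 × 10⁻⁵) = 1,348,319,367
N ≈ √1,348,319,367 ≈ 36,719.5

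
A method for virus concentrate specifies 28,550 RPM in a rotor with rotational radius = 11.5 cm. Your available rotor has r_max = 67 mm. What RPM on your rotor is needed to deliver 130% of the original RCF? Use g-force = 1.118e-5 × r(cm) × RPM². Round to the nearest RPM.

≈ 42647 RPM

RCF_original = 1.118 × 10⁻⁵ × 11.5 × (28550)² = 1.118 × 10⁻⁵ × 11.5 × 815,102,500 ≈ 104,797.7 × g
Target RCF = 1.3 × 104,797.7 ≈ 136,237 × g
Your rotor: r = 67 mm = 6.7 cm
136,237 = 1.118 × 10⁻⁵ × 6.7 × N²
N² = 136,237 / (7.4906 × 10⁻⁵) = 1,818,772,862
N ≈ √1,818,772,862 ≈ 42,647.1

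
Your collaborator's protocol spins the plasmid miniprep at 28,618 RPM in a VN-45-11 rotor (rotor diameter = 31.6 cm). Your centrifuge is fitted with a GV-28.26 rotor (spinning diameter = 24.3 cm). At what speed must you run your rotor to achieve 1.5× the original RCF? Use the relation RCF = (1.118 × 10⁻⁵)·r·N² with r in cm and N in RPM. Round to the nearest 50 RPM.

Original rotor: r = 31.6 / 2 = 15.8 cm
RCF_original = 1.118 × 10⁻⁵ × 15.8 × (28618)² = 1.118 × 10⁻⁵ × 15.8 × 818,989,924 ≈ 144,669.7 × g
Target RCF = 1.5 × 144,669.7 ≈ 217,004.6 × g
Your rotor: r = 24.3 / 2 = 12.15 cm
217,004.6 = 1.118 × 10⁻⁵ × 12.15 × N²
N² = 217,004.6 / (13.5837 × 10⁻⁵) = 1,597,536,754
N ≈ √1,597,536,754 ≈ 39,969.2

≈ 39950 RPM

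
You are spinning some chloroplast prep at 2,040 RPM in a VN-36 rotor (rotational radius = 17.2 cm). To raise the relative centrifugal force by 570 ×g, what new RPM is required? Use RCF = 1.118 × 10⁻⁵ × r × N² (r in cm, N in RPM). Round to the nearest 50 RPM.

Current RCF = 1.118 × 10⁻⁵ × 17.2 × (2040)² = 1.118 × 10⁻⁵ × 17.2 × 4,161,600 ≈ 800.3 × g
Target RCF = 800.3 + 570 = 1,370.3 × g
N² = 1,370.3 / (19.2296 × 10⁻⁵) = 7,125,993
N ≈ √7,125,993 ≈ 2,669.5

≈ 2650 RPM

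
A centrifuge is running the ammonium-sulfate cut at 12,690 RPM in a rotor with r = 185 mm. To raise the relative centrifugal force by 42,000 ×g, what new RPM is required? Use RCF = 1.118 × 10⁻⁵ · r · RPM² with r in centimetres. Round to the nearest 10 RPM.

r = 185 mm = 18.5 cm
Current RCF = 1.118 × 10⁻⁵ × 18.5 × (12690)² = 1.118 × 10⁻⁵ × 18.5 × 161,036,100 ≈ 33,307.1 × g
Target RCF = 33,307.1 + 42,000 = 75,307.1 × g
N² = 75,307.1 / (20.683 × 10⁻⁵) = 364,101,436
N ≈ √364,101,436 ≈ 19,081.4

≈ 19080 RPM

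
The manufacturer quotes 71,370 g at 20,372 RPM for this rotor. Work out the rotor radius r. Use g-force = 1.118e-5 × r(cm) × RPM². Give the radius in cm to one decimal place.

15.4 cm

RCF = 1.118 × 10⁻⁵ × r × N²
71370 = 1.118 × 10⁻⁵ × r × (20372)²
r = 71370 / (1.118 × 10⁻⁵ × 415,018,384) = 71370 / 4639.906 ≈ 15.382 cm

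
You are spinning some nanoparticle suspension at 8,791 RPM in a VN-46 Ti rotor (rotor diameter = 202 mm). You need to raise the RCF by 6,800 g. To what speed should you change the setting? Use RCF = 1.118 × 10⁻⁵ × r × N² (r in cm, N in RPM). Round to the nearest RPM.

11726 RPM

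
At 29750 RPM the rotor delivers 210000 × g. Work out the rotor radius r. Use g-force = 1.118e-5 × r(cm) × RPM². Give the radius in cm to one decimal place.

r ≈ 21.2 cm

210000 = 1.118 × 10⁻⁵ × r × (29750)²
r = 210000 / (1.118 × 10⁻⁵ × 885,062,500) = 210000 / 9894.999 ≈ 21.223 cm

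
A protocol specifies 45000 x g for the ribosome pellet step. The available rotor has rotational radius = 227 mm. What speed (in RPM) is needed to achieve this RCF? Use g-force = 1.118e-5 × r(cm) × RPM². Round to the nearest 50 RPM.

r = 227 mm = 22.7 cm
45,000 = 1.118 × 10⁻⁵ × 22.7 × N²
N² = 45,000 / (25.3786 × 10⁻⁵) = 177,314,745
N ≈ √177,314,745 ≈ 13,316.0

13300 RPM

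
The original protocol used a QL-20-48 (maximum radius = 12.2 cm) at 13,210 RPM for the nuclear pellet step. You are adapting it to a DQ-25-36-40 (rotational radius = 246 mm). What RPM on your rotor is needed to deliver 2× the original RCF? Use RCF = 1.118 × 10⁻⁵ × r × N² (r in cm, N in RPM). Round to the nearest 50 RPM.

≈ 13150 RPM

RCF_original = 1.118 × 10⁻⁵ × 12.2 × (13210)² = 1.118 × 10⁻⁵ × 12.2 × 174,504,100 ≈ 23,801.7 × g
Target RCF = 2 × 23,801.7 ≈ 47,603.4 × g
Your rotor: r = 246 mm = 24.6 cm
47,603.4 = 1.118 × 10⁻⁵ × 24.6 × N²
N² = 47,603.4 / (27.5028 × 10⁻⁵) = 173,085,649
N ≈ √173,085,649 ≈ 13,156.2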